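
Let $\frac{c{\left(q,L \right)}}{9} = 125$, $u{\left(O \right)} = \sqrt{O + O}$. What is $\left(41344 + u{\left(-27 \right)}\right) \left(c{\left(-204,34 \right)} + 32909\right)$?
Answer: $1407101696 + 102102 i \sqrt{6} \approx 1.4071 \cdot 10^{9} + 2.501 \cdot 10^{5} i$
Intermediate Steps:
$u{\left(O \right)} = \sqrt{2} \sqrt{O}$ ($u{\left(O \right)} = \sqrt{2 O} = \sqrt{2} \sqrt{O}$)
$c{\left(q,L \right)} = 1125$ ($c{\left(q,L \right)} = 9 \cdot 125 = 1125$)
$\left(41344 + u{\left(-27 \right)}\right) \left(c{\left(-204,34 \right)} + 32909\right) = \left(41344 + \sqrt{2} \sqrt{-27}\right) \left(1125 + 32909\right) = \left(41344 + \sqrt{2} \cdot 3 i \sqrt{3}\right) 34034 = \left(41344 + 3 i \sqrt{6}\right) 34034 = 1407101696 + 102102 i \sqrt{6}$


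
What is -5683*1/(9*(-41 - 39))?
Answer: 5683/720 ≈ 7.8931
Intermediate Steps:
-5683*1/(9*(-41 - 39)) = -5683/(9*(-80)) = -5683/(-720) = -5683*(-1/720) = 5683/720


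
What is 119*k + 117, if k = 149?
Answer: 17848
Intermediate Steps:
119*k + 117 = 119*149 + 117 = 17731 + 117 = 17848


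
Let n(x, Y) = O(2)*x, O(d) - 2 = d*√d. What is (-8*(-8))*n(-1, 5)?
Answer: -128 - 128*√2 ≈ -309.02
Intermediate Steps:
O(d) = 2 + d^(3/2) (O(d) = 2 + d*√d = 2 + d^(3/2))
n(x, Y) = x*(2 + 2*√2) (n(x, Y) = (2 + 2^(3/2))*x = (2 + 2*√2)*x = x*(2 + 2*√2))
(-8*(-8))*n(-1, 5) = (-8*(-8))*(2*(-1)*(1 + √2)) = 64*(-2 - 2*√2) = -128 - 128*√2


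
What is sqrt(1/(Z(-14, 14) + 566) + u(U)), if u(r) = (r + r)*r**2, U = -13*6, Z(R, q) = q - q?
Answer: I*sqrt(304051160458)/566 ≈ 974.22*I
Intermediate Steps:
Z(R, q) = 0
U = -78
u(r) = 2*r**3 (u(r) = (2*r)*r**2 = 2*r**3)
sqrt(1/(Z(-14, 14) + 566) + u(U)) = sqrt(1/(0 + 566) + 2*(-78)**3) = sqrt(1/566 + 2*(-474552)) = sqrt(1/566 - 949104) = sqrt(-537192863/566) = I*sqrt(304051160458)/566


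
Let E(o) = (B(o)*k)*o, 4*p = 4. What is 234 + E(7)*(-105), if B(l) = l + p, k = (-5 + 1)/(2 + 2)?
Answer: 6114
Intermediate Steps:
p = 1 (p = (¼)*4 = 1)
k = -1 (k = -4/4 = -4*¼ = -1)
B(l) = 1 + l (B(l) = l + 1 = 1 + l)
E(o) = o*(-1 - o) (E(o) = ((1 + o)*(-1))*o = (-1 - o)*o = o*(-1 - o))
234 + E(7)*(-105) = 234 - 1*7*(1 + 7)*(-105) = 234 - 1*7*8*(-105) = 234 - 56*(-105) = 234 + 5880 = 6114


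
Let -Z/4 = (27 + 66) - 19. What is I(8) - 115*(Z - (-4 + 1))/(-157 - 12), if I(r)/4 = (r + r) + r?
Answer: -17471/169 ≈ -103.38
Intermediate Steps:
Z = -296 (Z = -4*((27 + 66) - 19) = -4*(93 - 19) = -4*74 = -296)
I(r) = 12*r (I(r) = 4*((r + r) + r) = 4*(2*r + r) = 4*(3*r) = 12*r)
I(8) - 115*(Z - (-4 + 1))/(-157 - 12) = 12*8 - 115*(-296 - (-4 + 1))/(-157 - 12) = 96 - 115*(-296 - 1*(-3))/(-169) = 96 - 115*(-296 + 3)*(-1)/169 = 96 - (-33695)*(-1)/169 = 96 - 115*293/169 = 96 - 33695/169 = -17471/169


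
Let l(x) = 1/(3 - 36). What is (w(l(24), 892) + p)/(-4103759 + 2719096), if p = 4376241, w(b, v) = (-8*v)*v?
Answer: 284153/197809 ≈ 1.4365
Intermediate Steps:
l(x) = -1/33 (l(x) = 1/(-33) = -1/33)
w(b, v) = -8*v**2
(w(l(24), 892) + p)/(-4103759 + 2719096) = (-8*892**2 + 4376241)/(-4103759 + 2719096) = (-8*795664 + 4376241)/(-1384663) = (-6365312 + 4376241)*(-1/1384663) = -1989071*(-1/1384663) = 284153/197809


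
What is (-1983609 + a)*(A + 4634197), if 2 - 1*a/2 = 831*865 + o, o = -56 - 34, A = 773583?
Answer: -18500312807900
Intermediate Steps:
o = -90
a = -1437446 (a = 4 - 2*(831*865 - 90) = 4 - 2*(718815 - 90) = 4 - 2*718725 = 4 - 1437450 = -1437446)
(-1983609 + a)*(A + 4634197) = (-1983609 - 1437446)*(773583 + 4634197) = -3421055*5407780 = -18500312807900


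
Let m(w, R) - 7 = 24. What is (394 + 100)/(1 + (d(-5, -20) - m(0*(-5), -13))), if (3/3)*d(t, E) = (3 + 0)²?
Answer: -494/21 ≈ -23.524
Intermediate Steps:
d(t, E) = 9 (d(t, E) = (3 + 0)² = 3² = 9)
m(w, R) = 31 (m(w, R) = 7 + 24 = 31)
(394 + 100)/(1 + (d(-5, -20) - m(0*(-5), -13))) = (394 + 100)/(1 + (9 - 1*31)) = 494/(1 + (9 - 31)) = 494/(1 - 22) = 494/(-21) = 494*(-1/21) = -494/21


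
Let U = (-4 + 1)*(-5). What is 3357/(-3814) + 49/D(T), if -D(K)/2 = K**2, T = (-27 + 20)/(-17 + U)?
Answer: -10985/3814 ≈ -2.8802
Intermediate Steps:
U = 15 (U = -3*(-5) = 15)
T = 7/2 (T = (-27 + 20)/(-17 + 15) = -7/(-2) = -7*(-1/2) = 7/2 ≈ 3.5000)
D(K) = -2*K**2
3357/(-3814) + 49/D(T) = 3357/(-3814) + 49/((-2*(7/2)**2)) = 3357*(-1/3814) + 49/((-2*49/4)) = -3357/3814 + 49/(-49/2) = -3357/3814 + 49*(-2/49) = -3357/3814 - 2 = -10985/3814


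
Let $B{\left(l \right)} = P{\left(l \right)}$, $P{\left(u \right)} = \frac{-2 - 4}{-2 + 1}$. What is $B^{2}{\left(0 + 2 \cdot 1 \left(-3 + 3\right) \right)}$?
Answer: $36$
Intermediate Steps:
$P{\left(u \right)} = 6$ ($P{\left(u \right)} = - \frac{6}{-1} = \left(-6\right) \left(-1\right) = 6$)
$B{\left(l \right)} = 6$
$B^{2}{\left(0 + 2 \cdot 1 \left(-3 + 3\right) \right)} = 6^{2} = 36$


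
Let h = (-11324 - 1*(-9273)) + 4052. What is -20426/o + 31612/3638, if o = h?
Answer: -5527088/3639819 ≈ -1.5185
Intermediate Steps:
h = 2001 (h = (-11324 + 9273) + 4052 = -2051 + 4052 = 2001)
o = 2001
-20426/o + 31612/3638 = -20426/2001 + 31612/3638 = -20426*1/2001 + 31612*(1/3638) = -20426/2001 + 15806/1819 = -5527088/3639819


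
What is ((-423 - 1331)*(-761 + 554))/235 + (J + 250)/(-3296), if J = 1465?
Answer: 1196302063/774560 ≈ 1544.5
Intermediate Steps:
((-423 - 1331)*(-761 + 554))/235 + (J + 250)/(-3296) = ((-423 - 1331)*(-761 + 554))/235 + (1465 + 250)/(-3296) = -1754*(-207)*(1/235) + 1715*(-1/3296) = 363078*(1/235) - 1715/3296 = 363078/235 - 1715/3296 = 1196302063/774560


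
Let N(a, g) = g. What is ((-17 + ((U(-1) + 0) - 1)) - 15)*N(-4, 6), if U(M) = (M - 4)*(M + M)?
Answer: -138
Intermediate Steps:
U(M) = 2*M*(-4 + M) (U(M) = (-4 + M)*(2*M) = 2*M*(-4 + M))
((-17 + ((U(-1) + 0) - 1)) - 15)*N(-4, 6) = ((-17 + ((2*(-1)*(-4 - 1) + 0) - 1)) - 15)*6 = ((-17 + ((2*(-1)*(-5) + 0) - 1)) - 15)*6 = ((-17 + ((10 + 0) - 1)) - 15)*6 = ((-17 + (10 - 1)) - 15)*6 = ((-17 + 9) - 15)*6 = (-8 - 15)*6 = -23*6 = -138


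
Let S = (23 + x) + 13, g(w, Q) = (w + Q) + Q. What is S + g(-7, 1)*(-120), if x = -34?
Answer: 602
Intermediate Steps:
g(w, Q) = w + 2*Q (g(w, Q) = (Q + w) + Q = w + 2*Q)
S = 2 (S = (23 - 34) + 13 = -11 + 13 = 2)
S + g(-7, 1)*(-120) = 2 + (-7 + 2*1)*(-120) = 2 + (-7 + 2)*(-120) = 2 - 5*(-120) = 2 + 600 = 602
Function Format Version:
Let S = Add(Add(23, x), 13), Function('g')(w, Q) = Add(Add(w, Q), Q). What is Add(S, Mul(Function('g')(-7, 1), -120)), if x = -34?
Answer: 602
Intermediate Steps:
Function('g')(w, Q) = Add(w, Mul(2, Q)) (Function('g')(w, Q) = Add(Add(Q, w), Q) = Add(w, Mul(2, Q)))
S = 2 (S = Add(Add(23, -34), 13) = Add(-11, 13) = 2)
Add(S, Mul(Function('g')(-7, 1), -120)) = Add(2, Mul(Add(-7, Mul(2, 1)), -120)) = Add(2, Mul(Add(-7, 2), -120)) = Add(2, Mul(-5, -120)) = Add(2, 600) = 602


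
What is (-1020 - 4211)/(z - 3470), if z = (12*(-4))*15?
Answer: 5231/4190 ≈ 1.2484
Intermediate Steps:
z = -720 (z = -48*15 = -720)
(-1020 - 4211)/(z - 3470) = (-1020 - 4211)/(-720 - 3470) = -5231/(-4190) = -5231*(-1/4190) = 5231/4190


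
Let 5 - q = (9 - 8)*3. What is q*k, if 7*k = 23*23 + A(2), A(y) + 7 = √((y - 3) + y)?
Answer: 1046/7 ≈ 149.43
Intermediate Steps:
A(y) = -7 + √(-3 + 2*y) (A(y) = -7 + √((y - 3) + y) = -7 + √((-3 + y) + y) = -7 + √(-3 + 2*y))
q = 2 (q = 5 - (9 - 8)*3 = 5 - 3 = 2)
k = 523/7 (k = (23*23 + (-7 + √(-3 + 2*2)))/7 = (529 + (-7 + √(-3 + 4)))/7 = (529 + (-7 + √1))/7 = (529 + (-7 + 1))/7 = (529 - 6)/7 = (⅐)*523 = 523/7 ≈ 74.714)
q*k = 2*(523/7) = 1046/7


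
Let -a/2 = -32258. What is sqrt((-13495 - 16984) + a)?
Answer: sqrt(34037) ≈ 184.49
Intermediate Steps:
a = 64516 (a = -2*(-32258) = 64516)
sqrt((-13495 - 16984) + a) = sqrt((-13495 - 16984) + 64516) = sqrt(-30479 + 64516) = sqrt(34037)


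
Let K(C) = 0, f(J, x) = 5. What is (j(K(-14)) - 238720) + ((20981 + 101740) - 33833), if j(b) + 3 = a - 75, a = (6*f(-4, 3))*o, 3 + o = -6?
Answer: -150180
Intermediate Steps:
o = -9 (o = -3 - 6 = -9)
a = -270 (a = (6*5)*(-9) = 30*(-9) = -270)
j(b) = -348 (j(b) = -3 + (-270 - 75) = -3 - 345 = -348)
(j(K(-14)) - 238720) + ((20981 + 101740) - 33833) = (-348 - 238720) + ((20981 + 101740) - 33833) = -239068 + (122721 - 33833) = -239068 + 88888 = -150180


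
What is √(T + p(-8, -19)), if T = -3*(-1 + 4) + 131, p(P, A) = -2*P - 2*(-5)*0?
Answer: √138 ≈ 11.747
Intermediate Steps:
p(P, A) = -2*P (p(P, A) = -2*P + 10*0 = -2*P + 0 = -2*P)
T = 122 (T = -3*3 + 131 = -9 + 131 = 122)
√(T + p(-8, -19)) = √(122 - 2*(-8)) = √(122 + 16) = √138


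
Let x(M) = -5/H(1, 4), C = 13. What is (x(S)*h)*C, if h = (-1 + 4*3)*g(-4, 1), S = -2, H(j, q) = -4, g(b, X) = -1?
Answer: -715/4 ≈ -178.75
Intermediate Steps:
x(M) = 5/4 (x(M) = -5/(-4) = -5*(-¼) = 5/4)
h = -11 (h = (-1 + 4*3)*(-1) = (-1 + 12)*(-1) = 11*(-1) = -11)
(x(S)*h)*C = ((5/4)*(-11))*13 = -55/4*13 = -715/4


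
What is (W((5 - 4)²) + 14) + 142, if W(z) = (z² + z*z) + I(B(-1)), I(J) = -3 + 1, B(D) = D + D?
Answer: 156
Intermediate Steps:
B(D) = 2*D
I(J) = -2
W(z) = -2 + 2*z² (W(z) = (z² + z*z) - 2 = (z² + z²) - 2 = 2*z² - 2 = -2 + 2*z²)
(W((5 - 4)²) + 14) + 142 = ((-2 + 2*((5 - 4)²)²) + 14) + 142 = ((-2 + 2*(1²)²) + 14) + 142 = ((-2 + 2*1²) + 14) + 142 = ((-2 + 2*1) + 14) + 142 = ((-2 + 2) + 14) + 142 = (0 + 14) + 142 = 14 + 142 = 156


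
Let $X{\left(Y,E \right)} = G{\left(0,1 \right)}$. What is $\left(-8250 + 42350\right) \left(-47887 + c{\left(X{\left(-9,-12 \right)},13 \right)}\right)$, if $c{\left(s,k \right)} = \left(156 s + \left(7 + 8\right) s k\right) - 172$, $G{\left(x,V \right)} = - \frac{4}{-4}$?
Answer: $-1626842800$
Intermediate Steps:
$G{\left(x,V \right)} = 1$ ($G{\left(x,V \right)} = \left(-4\right) \left(- \frac{1}{4}\right) = 1$)
$X{\left(Y,E \right)} = 1$
$c{\left(s,k \right)} = -172 + 156 s + 15 k s$ ($c{\left(s,k \right)} = \left(156 s + 15 s k\right) - 172 = \left(156 s + 15 k s\right) - 172 = -172 + 156 s + 15 k s$)
$\left(-8250 + 42350\right) \left(-47887 + c{\left(X{\left(-9,-12 \right)},13 \right)}\right) = \left(-8250 + 42350\right) \left(-47887 + \left(-172 + 156 \cdot 1 + 15 \cdot 13 \cdot 1\right)\right) = 34100 \left(-47887 + \left(-172 + 156 + 195\right)\right) = 34100 \left(-47887 + 179\right) = 34100 \left(-47708\right) = -1626842800$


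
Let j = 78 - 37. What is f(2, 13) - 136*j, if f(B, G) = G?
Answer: -5563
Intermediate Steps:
j = 41
f(2, 13) - 136*j = 13 - 136*41 = 13 - 5576 = -5563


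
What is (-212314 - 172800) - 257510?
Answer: -642624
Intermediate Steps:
(-212314 - 172800) - 257510 = -385114 - 257510 = -642624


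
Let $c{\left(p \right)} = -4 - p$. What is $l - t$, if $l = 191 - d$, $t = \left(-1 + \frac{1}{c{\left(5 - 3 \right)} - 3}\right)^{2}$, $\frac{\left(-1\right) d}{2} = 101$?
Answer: $\frac{31733}{81} \approx 391.77$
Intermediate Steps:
$d = -202$ ($d = \left(-2\right) 101 = -202$)
$t = \frac{100}{81}$ ($t = \left(-1 + \frac{1}{\left(-4 - \left(5 - 3\right)\right) - 3}\right)^{2} = \left(-1 + \frac{1}{\left(-4 - 2\right) - 3}\right)^{2} = \left(-1 + \frac{1}{-6 - 3}\right)^{2} = \left(-1 + \frac{1}{-9}\right)^{2} = \left(-1 - \frac{1}{9}\right)^{2} = \left(- \frac{10}{9}\right)^{2} = \frac{100}{81} \approx 1.2346$)
$l = 393$ ($l = 191 - -202 = 191 + 202 = 393$)
$l - t = 393 - \frac{100}{81} = \frac{31733}{81}$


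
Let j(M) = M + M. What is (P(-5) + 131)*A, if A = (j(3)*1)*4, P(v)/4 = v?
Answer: 2664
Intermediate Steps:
P(v) = 4*v
j(M) = 2*M
A = 24 (A = ((2*3)*1)*4 = (6*1)*4 = 6*4 = 24)
(P(-5) + 131)*A = (4*(-5) + 131)*24 = (-20 + 131)*24 = 111*24 = 2664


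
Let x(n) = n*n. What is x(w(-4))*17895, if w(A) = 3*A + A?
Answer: 4581120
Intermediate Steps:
w(A) = 4*A
x(n) = n²
x(w(-4))*17895 = (4*(-4))²*17895 = (-16)²*17895 = 256*17895 = 4581120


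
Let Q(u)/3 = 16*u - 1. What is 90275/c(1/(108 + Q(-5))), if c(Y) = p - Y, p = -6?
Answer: -12187125/809 ≈ -15064.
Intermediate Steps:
Q(u) = -3 + 48*u (Q(u) = 3*(16*u - 1) = 3*(-1 + 16*u) = -3 + 48*u)
c(Y) = -6 - Y
90275/c(1/(108 + Q(-5))) = 90275/(-6 - 1/(108 + (-3 + 48*(-5)))) = 90275/(-6 - 1/(108 + (-3 - 240))) = 90275/(-6 - 1/(108 - 243)) = 90275/(-6 - 1/(-135)) = 90275/(-6 - 1*(-1/135)) = 90275/(-6 + 1/135) = 90275/(-809/135) = 90275*(-135/809) = -12187125/809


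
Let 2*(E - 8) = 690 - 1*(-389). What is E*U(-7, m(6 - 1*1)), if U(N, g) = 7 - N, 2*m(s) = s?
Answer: 7665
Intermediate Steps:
m(s) = s/2
E = 1095/2 (E = 8 + (690 - 1*(-389))/2 = 8 + (690 + 389)/2 = 8 + (½)*1079 = 8 + 1079/2 = 1095/2 ≈ 547.50)
E*U(-7, m(6 - 1*1)) = 1095*(7 - 1*(-7))/2 = 1095*(7 + 7)/2 = (1095/2)*14 = 7665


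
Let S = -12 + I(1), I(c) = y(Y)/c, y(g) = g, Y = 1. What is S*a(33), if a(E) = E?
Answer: -363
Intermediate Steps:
I(c) = 1/c
S = -11 (S = -12 + 1/1 = -12 + 1 = -11)
S*a(33) = -11*33 = -363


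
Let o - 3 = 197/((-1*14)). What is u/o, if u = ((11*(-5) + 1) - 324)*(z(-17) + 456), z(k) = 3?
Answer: 2429028/155 ≈ 15671.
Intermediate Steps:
u = -173502 (u = ((11*(-5) + 1) - 324)*(3 + 456) = ((-55 + 1) - 324)*459 = (-54 - 324)*459 = -378*459 = -173502)
o = -155/14 (o = 3 + 197/((-1*14)) = 3 + 197/(-14) = 3 + 197*(-1/14) = 3 - 197/14 = -155/14 ≈ -11.071)
u/o = -173502/(-155/14) = -173502*(-14/155) = 2429028/155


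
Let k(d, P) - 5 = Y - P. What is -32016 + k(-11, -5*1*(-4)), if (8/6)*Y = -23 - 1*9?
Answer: -32055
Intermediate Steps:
Y = -24 (Y = 3*(-23 - 1*9)/4 = 3*(-23 - 9)/4 = (¾)*(-32) = -24)
k(d, P) = -19 - P (k(d, P) = 5 + (-24 - P) = -19 - P)
-32016 + k(-11, -5*1*(-4)) = -32016 + (-19 - (-5*1)*(-4)) = -32016 + (-19 - (-5)*(-4)) = -32016 + (-19 - 1*20) = -32016 + (-19 - 20) = -32016 - 39 = -32055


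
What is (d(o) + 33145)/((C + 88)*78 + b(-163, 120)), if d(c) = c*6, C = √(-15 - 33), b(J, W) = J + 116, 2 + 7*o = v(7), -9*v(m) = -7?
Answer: 4744788791/982033941 - 72386392*I*√3/327344647 ≈ 4.8316 - 0.38301*I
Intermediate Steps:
v(m) = 7/9 (v(m) = -⅑*(-7) = 7/9)
o = -11/63 (o = -2/7 + (⅐)*(7/9) = -2/7 + ⅑ = -11/63 ≈ -0.17460)
b(J, W) = 116 + J
C = 4*I*√3 (C = √(-48) = 4*I*√3 ≈ 6.9282*I)
d(c) = 6*c
(d(o) + 33145)/((C + 88)*78 + b(-163, 120)) = (6*(-11/63) + 33145)/((4*I*√3 + 88)*78 + (116 - 163)) = (-22/21 + 33145)/((88 + 4*I*√3)*78 - 47) = 696023/(21*((6864 + 312*I*√3) - 47)) = 696023/(21*(6817 + 312*I*√3))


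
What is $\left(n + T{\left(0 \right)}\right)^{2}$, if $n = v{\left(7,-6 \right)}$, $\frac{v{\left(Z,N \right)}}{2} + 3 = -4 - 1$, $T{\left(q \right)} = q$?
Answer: $256$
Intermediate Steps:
$v{\left(Z,N \right)} = -16$ ($v{\left(Z,N \right)} = -6 + 2 \left(-4 - 1\right) = -6 + 2 \left(-5\right) = -6 - 10 = -16$)
$n = -16$
$\left(n + T{\left(0 \right)}\right)^{2} = \left(-16 + 0\right)^{2} = \left(-16\right)^{2} = 256$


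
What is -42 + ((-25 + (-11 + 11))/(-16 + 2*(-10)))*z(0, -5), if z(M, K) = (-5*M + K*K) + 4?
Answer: -787/36 ≈ -21.861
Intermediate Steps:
z(M, K) = 4 + K² - 5*M (z(M, K) = (-5*M + K²) + 4 = (K² - 5*M) + 4 = 4 + K² - 5*M)
-42 + ((-25 + (-11 + 11))/(-16 + 2*(-10)))*z(0, -5) = -42 + ((-25 + (-11 + 11))/(-16 + 2*(-10)))*(4 + (-5)² - 5*0) = -42 + ((-25 + 0)/(-16 - 20))*(4 + 25 + 0) = -42 - 25/(-36)*29 = -42 - 25*(-1/36)*29 = -42 + (25/36)*29 = -42 + 725/36 = -787/36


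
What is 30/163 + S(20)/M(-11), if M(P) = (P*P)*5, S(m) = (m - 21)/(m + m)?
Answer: 725837/3944600 ≈ 0.18401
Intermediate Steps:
S(m) = (-21 + m)/(2*m) (S(m) = (-21 + m)/((2*m)) = (-21 + m)*(1/(2*m)) = (-21 + m)/(2*m))
M(P) = 5*P² (M(P) = P²*5 = 5*P²)
30/163 + S(20)/M(-11) = 30/163 + ((½)*(-21 + 20)/20)/((5*(-11)²)) = 30*(1/163) + ((½)*(1/20)*(-1))/((5*121)) = 30/163 - 1/40/605 = 30/163 - 1/40*1/605 = 30/163 - 1/24200 = 725837/3944600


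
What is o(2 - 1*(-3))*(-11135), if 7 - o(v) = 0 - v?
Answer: -133620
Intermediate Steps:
o(v) = 7 + v (o(v) = 7 - (0 - v) = 7 - (-1)*v = 7 + v)
o(2 - 1*(-3))*(-11135) = (7 + (2 - 1*(-3)))*(-11135) = (7 + (2 + 3))*(-11135) = (7 + 5)*(-11135) = 12*(-11135) = -133620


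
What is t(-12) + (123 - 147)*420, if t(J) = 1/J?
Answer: -120961/12 ≈ -10080.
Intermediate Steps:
t(-12) + (123 - 147)*420 = 1/(-12) + (123 - 147)*420 = -1/12 - 24*420 = -1/12 - 10080 = -120961/12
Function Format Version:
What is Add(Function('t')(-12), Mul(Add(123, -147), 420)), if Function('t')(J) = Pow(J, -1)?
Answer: Rational(-120961, 12) ≈ -10080.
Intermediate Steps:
Add(Function('t')(-12), Mul(Add(123, -147), 420)) = Add(Pow(-12, -1), Mul(Add(123, -147), 420)) = Add(Rational(-1, 12), Mul(-24, 420)) = Add(Rational(-1, 12), -10080) = Rational(-120961, 12)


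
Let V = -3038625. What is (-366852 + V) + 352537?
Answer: -3052940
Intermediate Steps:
(-366852 + V) + 352537 = (-366852 - 3038625) + 352537 = -3405477 + 352537 = -3052940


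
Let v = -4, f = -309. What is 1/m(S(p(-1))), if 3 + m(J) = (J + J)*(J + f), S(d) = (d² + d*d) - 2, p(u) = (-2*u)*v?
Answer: -1/46119 ≈ -2.1683e-5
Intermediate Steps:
p(u) = 8*u (p(u) = -2*u*(-4) = 8*u)
S(d) = -2 + 2*d² (S(d) = (d² + d²) - 2 = 2*d² - 2 = -2 + 2*d²)
m(J) = -3 + 2*J*(-309 + J) (m(J) = -3 + (J + J)*(J - 309) = -3 + (2*J)*(-309 + J) = -3 + 2*J*(-309 + J))
1/m(S(p(-1))) = 1/(-3 - 618*(-2 + 2*(8*(-1))²) + 2*(-2 + 2*(8*(-1))²)²) = 1/(-3 - 618*(-2 + 2*(-8)²) + 2*(-2 + 2*(-8)²)²) = 1/(-3 - 618*(-2 + 2*64) + 2*(-2 + 2*64)²) = 1/(-3 - 618*(-2 + 128) + 2*(-2 + 128)²) = 1/(-3 - 618*126 + 2*126²) = 1/(-3 - 77868 + 2*15876) = 1/(-3 - 77868 + 31752) = 1/(-46119) = -1/46119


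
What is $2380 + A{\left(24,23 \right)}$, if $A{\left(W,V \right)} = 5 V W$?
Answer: $5140$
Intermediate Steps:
$A{\left(W,V \right)} = 5 V W$
$2380 + A{\left(24,23 \right)} = 2380 + 5 \cdot 23 \cdot 24 = 2380 + 2760 = 5140$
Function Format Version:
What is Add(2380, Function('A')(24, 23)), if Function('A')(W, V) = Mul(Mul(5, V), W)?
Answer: 5140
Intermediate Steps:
Function('A')(W, V) = Mul(5, V, W)
Add(2380, Function('A')(24, 23)) = Add(2380, Mul(5, 23, 24)) = Add(2380, 2760) = 5140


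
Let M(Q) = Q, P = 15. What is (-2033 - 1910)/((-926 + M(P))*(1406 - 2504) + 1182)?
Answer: -3943/1001460 ≈ -0.0039373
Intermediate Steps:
(-2033 - 1910)/((-926 + M(P))*(1406 - 2504) + 1182) = (-2033 - 1910)/((-926 + 15)*(1406 - 2504) + 1182) = -3943/(-911*(-1098) + 1182) = -3943/(1000278 + 1182) = -3943/1001460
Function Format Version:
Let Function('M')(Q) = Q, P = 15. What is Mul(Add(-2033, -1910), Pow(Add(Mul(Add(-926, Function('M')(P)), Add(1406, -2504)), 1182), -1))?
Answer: Rational(-3943, 1001460) ≈ -0.0039373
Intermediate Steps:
Mul(Add(-2033, -1910), Pow(Add(Mul(Add(-926, Function('M')(P)), Add(1406, -2504)), 1182), -1)) = Mul(Add(-2033, -1910), Pow(Add(Mul(Add(-926, 15), Add(1406, -2504)), 1182), -1)) = Mul(-3943, Pow(Add(Mul(-911, -1098), 1182), -1)) = Mul(-3943, Pow(Add(1000278, 1182), -1)) = Mul(-3943, Pow(1001460, -1)) = Mul(-3943, Rational(1, 1001460)) = Rational(-3943, 1001460)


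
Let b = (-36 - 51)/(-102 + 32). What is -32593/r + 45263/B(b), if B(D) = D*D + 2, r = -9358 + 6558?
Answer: 621574467817/48633200 ≈ 12781.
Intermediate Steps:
r = -2800
b = 87/70 (b = -87/(-70) = -87*(-1/70) = 87/70 ≈ 1.2429)
B(D) = 2 + D² (B(D) = D² + 2 = 2 + D²)
-32593/r + 45263/B(b) = -32593/(-2800) + 45263/(2 + (87/70)²) = -32593*(-1/2800) + 45263/(2 + 7569/4900) = 32593/2800 + 45263/(17369/4900) = 32593/2800 + 45263*(4900/17369) = 32593/2800 + 221788700/17369 = 621574467817/48633200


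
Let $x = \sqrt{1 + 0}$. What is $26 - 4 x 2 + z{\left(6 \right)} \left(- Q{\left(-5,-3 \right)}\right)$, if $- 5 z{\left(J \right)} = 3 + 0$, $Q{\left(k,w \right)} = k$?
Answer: $-211$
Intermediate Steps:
$z{\left(J \right)} = - \frac{3}{5}$ ($z{\left(J \right)} = - \frac{3 + 0}{5} = \left(- \frac{1}{5}\right) 3 = - \frac{3}{5}$)
$x = 1$ ($x = \sqrt{1} = 1$)
$26 - 4 x 2 + z{\left(6 \right)} \left(- Q{\left(-5,-3 \right)}\right) = 26 \left(-4\right) 1 \cdot 2 - \frac{3 \left(\left(-1\right) \left(-5\right)\right)}{5} = 26 \left(\left(-4\right) 2\right) - 3 = 26 \left(-8\right) - 3 = -208 - 3 = -211$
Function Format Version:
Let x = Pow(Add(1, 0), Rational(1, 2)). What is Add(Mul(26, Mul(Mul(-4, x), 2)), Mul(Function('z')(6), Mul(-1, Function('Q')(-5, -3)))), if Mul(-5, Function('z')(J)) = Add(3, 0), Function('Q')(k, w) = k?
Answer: -211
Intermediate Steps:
Function('z')(J) = Rational(-3, 5) (Function('z')(J) = Mul(Rational(-1, 5), Add(3, 0)) = Mul(Rational(-1, 5), 3) = Rational(-3, 5))
x = 1 (x = Pow(1, Rational(1, 2)) = 1)
Add(Mul(26, Mul(Mul(-4, x), 2)), Mul(Function('z')(6), Mul(-1, Function('Q')(-5, -3)))) = Add(Mul(26, Mul(Mul(-4, 1), 2)), Mul(Rational(-3, 5), Mul(-1, -5))) = Add(Mul(26, Mul(-4, 2)), Mul(Rational(-3, 5), 5)) = Add(Mul(26, -8), -3) = Add(-208, -3) = -211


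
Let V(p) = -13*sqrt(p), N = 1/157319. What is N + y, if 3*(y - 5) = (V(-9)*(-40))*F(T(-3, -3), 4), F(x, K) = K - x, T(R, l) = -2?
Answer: 786596/157319 + 3120*I ≈ 5.0 + 3120.0*I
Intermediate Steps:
N = 1/157319 ≈ 6.3565e-6
y = 5 + 3120*I (y = 5 + ((-39*I*(-40))*(4 - 1*(-2)))/3 = 5 + ((-39*I*(-40))*(4 + 2))/3 = 5 + ((-39*I*(-40))*6)/3 = 5 + ((1560*I)*6)/3 = 5 + (9360*I)/3 = 5 + 3120*I ≈ 5.0 + 3120.0*I)
N + y = 1/157319 + (5 + 3120*I) = 786596/157319 + 3120*I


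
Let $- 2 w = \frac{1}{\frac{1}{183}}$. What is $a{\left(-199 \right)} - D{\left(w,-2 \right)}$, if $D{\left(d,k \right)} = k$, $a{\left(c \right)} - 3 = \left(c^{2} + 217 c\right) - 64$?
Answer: $-3641$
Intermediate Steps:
$w = - \frac{183}{2}$ ($w = - \frac{1}{2 \cdot \frac{1}{183}} = - \frac{\frac{1}{\frac{1}{183}}}{2} = \left(- \frac{1}{2}\right) 183 = - \frac{183}{2} \approx -91.5$)
$a{\left(c \right)} = -61 + c^{2} + 217 c$ ($a{\left(c \right)} = 3 - \left(64 - c^{2} - 217 c\right) = 3 + \left(-64 + c^{2} + 217 c\right) = -61 + c^{2} + 217 c$)
$a{\left(-199 \right)} - D{\left(w,-2 \right)} = \left(-61 + \left(-199\right)^{2} + 217 \left(-199\right)\right) - -2 = \left(-61 + 39601 - 43183\right) + 2 = -3643 + 2 = -3641$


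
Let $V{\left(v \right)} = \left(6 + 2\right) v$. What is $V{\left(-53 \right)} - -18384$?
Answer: $17960$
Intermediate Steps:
$V{\left(v \right)} = 8 v$
$V{\left(-53 \right)} - -18384 = 8 \left(-53\right) - -18384 = -424 + 18384 = 17960$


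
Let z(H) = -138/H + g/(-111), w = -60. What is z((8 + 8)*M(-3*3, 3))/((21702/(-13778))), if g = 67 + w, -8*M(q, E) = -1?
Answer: 52811074/1204461 ≈ 43.846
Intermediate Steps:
M(q, E) = ⅛ (M(q, E) = -⅛*(-1) = ⅛)
g = 7 (g = 67 - 60 = 7)
z(H) = -7/111 - 138/H (z(H) = -138/H + 7/(-111) = -138/H + 7*(-1/111) = -138/H - 7/111 = -7/111 - 138/H)
z((8 + 8)*M(-3*3, 3))/((21702/(-13778))) = (-7/111 - 138*8/(8 + 8))/((21702/(-13778))) = (-7/111 - 138/(16*(⅛)))/((21702*(-1/13778))) = (-7/111 - 138/2)/(-10851/6889) = (-7/111 - 138*½)*(-6889/10851) = (-7/111 - 69)*(-6889/10851) = -7666/111*(-6889/10851) = 52811074/1204461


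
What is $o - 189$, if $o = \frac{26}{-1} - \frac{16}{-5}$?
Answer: $- \frac{1059}{5} \approx -211.8$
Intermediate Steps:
$o = - \frac{114}{5}$ ($o = 26 \left(-1\right) - - \frac{16}{5} = -26 + \frac{16}{5} = - \frac{114}{5} \approx -22.8$)
$o - 189 = - \frac{114}{5} - 189 = - \frac{1059}{5}$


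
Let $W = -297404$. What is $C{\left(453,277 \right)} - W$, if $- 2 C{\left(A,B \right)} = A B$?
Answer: $\frac{469327}{2} \approx 2.3466 \cdot 10^{5}$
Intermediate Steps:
$C{\left(A,B \right)} = - \frac{A B}{2}$
$C{\left(453,277 \right)} - W = \left(- \frac{1}{2}\right) 453 \cdot 277 - -297404 = - \frac{125481}{2} + 297404 = \frac{469327}{2}$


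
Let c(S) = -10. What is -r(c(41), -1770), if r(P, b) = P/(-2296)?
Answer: -5/1148 ≈ -0.0043554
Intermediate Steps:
r(P, b) = -P/2296 (r(P, b) = P*(-1/2296) = -P/2296)
-r(c(41), -1770) = -(-1)*(-10)/2296 = -1*5/1148 = -5/1148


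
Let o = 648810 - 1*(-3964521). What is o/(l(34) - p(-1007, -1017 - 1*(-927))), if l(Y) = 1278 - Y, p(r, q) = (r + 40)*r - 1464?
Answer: -1537777/323687 ≈ -4.7508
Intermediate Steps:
p(r, q) = -1464 + r*(40 + r) (p(r, q) = (40 + r)*r - 1464 = r*(40 + r) - 1464 = -1464 + r*(40 + r))
o = 4613331 (o = 648810 + 3964521 = 4613331)
o/(l(34) - p(-1007, -1017 - 1*(-927))) = 4613331/((1278 - 1*34) - (-1464 + (-1007)**2 + 40*(-1007))) = 4613331/((1278 - 34) - (-1464 + 1014049 - 40280)) = 4613331/(1244 - 1*972305) = 4613331/(1244 - 972305) = 4613331/(-971061) = 4613331*(-1/971061) = -1537777/323687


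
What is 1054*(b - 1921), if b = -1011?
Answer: -3090328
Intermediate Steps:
1054*(b - 1921) = 1054*(-1011 - 1921) = 1054*(-2932) = -3090328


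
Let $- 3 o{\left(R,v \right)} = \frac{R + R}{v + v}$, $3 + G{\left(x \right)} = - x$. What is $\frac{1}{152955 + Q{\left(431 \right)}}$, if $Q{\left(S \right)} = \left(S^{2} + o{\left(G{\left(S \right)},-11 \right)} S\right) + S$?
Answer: $\frac{33}{11004797} \approx 2.9987 \cdot 10^{-6}$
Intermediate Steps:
$G{\left(x \right)} = -3 - x$
$o{\left(R,v \right)} = - \frac{R}{3 v}$ ($o{\left(R,v \right)} = - \frac{\left(R + R\right) \frac{1}{v + v}}{3} = - \frac{2 R \frac{1}{2 v}}{3} = - \frac{R \frac{1}{v}}{3} = - \frac{R}{3 v}$)
$Q{\left(S \right)} = S + S^{2} + S \left(- \frac{1}{11} - \frac{S}{33}\right)$ ($Q{\left(S \right)} = \left(S^{2} + - \frac{-3 - S}{3 \left(-11\right)} S\right) + S = \left(S^{2} + \left(- \frac{1}{3}\right) \left(-3 - S\right) \left(- \frac{1}{11}\right) S\right) + S = \left(S^{2} + \left(- \frac{1}{11} - \frac{S}{33}\right) S\right) + S = \left(S^{2} + S \left(- \frac{1}{11} - \frac{S}{33}\right)\right) + S = S + S^{2} + S \left(- \frac{1}{11} - \frac{S}{33}\right)$)
$\frac{1}{152955 + Q{\left(431 \right)}} = \frac{1}{152955 + \frac{2}{33} \cdot 431 \left(15 + 16 \cdot 431\right)} = \frac{1}{152955 + \frac{2}{33} \cdot 431 \left(15 + 6896\right)} = \frac{1}{152955 + \frac{2}{33} \cdot 431 \cdot 6911} = \frac{1}{152955 + \frac{5957282}{33}} = \frac{1}{\frac{11004797}{33}} = \frac{33}{11004797}$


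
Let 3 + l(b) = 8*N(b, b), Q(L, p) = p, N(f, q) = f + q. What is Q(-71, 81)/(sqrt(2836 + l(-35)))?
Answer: 81*sqrt(2273)/2273 ≈ 1.6990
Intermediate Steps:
l(b) = -3 + 16*b (l(b) = -3 + 8*(b + b) = -3 + 8*(2*b) = -3 + 16*b)
Q(-71, 81)/(sqrt(2836 + l(-35))) = 81/(sqrt(2836 + (-3 + 16*(-35)))) = 81/(sqrt(2836 + (-3 - 560))) = 81/(sqrt(2836 - 563)) = 81/(sqrt(2273)) = 81*(sqrt(2273)/2273) = 81*sqrt(2273)/2273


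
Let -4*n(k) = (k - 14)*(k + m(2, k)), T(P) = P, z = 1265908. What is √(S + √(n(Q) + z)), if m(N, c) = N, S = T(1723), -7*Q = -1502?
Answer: √(84427 + 28*√3843586)/7 ≈ 53.323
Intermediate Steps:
Q = 1502/7 (Q = -⅐*(-1502) = 1502/7 ≈ 214.57)
S = 1723
n(k) = -(-14 + k)*(2 + k)/4 (n(k) = -(k - 14)*(k + 2)/4 = -(-14 + k)*(2 + k)/4)
√(S + √(n(Q) + z)) = √(1723 + √((7 + 3*(1502/7) - (1502/7)²/4) + 1265908)) = √(1723 + √((7 + 4506/7 - ¼*2256004/49) + 1265908)) = √(1723 + √((7 + 4506/7 - 564001/49) + 1265908)) = √(1723 + √(-532116/49 + 1265908)) = √(1723 + √(61497376/49)) = √(1723 + 4*√3843586/7)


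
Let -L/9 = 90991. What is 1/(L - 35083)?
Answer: -1/854002 ≈ -1.1710e-6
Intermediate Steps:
L = -818919 (L = -9*90991 = -818919)
1/(L - 35083) = 1/(-818919 - 35083) = 1/(-854002) = -1/854002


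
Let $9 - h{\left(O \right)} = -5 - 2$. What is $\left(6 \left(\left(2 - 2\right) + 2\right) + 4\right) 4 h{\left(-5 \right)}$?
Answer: $1024$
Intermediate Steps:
$h{\left(O \right)} = 16$ ($h{\left(O \right)} = 9 - \left(-5 - 2\right) = 9 - -7 = 9 + 7 = 16$)
$\left(6 \left(\left(2 - 2\right) + 2\right) + 4\right) 4 h{\left(-5 \right)} = \left(6 \left(\left(2 - 2\right) + 2\right) + 4\right) 4 \cdot 16 = \left(6 \left(\left(2 - 2\right) + 2\right) + 4\right) 64 = \left(6 \left(0 + 2\right) + 4\right) 64 = \left(6 \cdot 2 + 4\right) 64 = \left(12 + 4\right) 64 = 16 \cdot 64 = 1024$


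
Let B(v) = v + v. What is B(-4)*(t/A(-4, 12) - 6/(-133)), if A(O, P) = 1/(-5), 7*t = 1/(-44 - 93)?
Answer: -1048/2603 ≈ -0.40261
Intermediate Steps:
t = -1/959 (t = 1/(7*(-44 - 93)) = (⅐)/(-137) = (⅐)*(-1/137) = -1/959 ≈ -0.0010428)
B(v) = 2*v
A(O, P) = -⅕
B(-4)*(t/A(-4, 12) - 6/(-133)) = (2*(-4))*(-1/(959*(-⅕)) - 6/(-133)) = -8*(-1/959*(-5) - 6*(-1/133)) = -8*(5/959 + 6/133) = -8*131/2603 = -1048/2603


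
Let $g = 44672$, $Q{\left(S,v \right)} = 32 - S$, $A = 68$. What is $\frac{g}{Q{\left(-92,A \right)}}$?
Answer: $\frac{11168}{31} \approx 360.26$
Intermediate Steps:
$\frac{g}{Q{\left(-92,A \right)}} = \frac{44672}{32 - -92} = \frac{44672}{32 + 92} = \frac{44672}{124} = 44672 \cdot \frac{1}{124} = \frac{11168}{31}$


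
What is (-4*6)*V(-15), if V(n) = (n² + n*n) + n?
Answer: -10440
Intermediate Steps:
V(n) = n + 2*n² (V(n) = (n² + n²) + n = 2*n² + n = n + 2*n²)
(-4*6)*V(-15) = (-4*6)*(-15*(1 + 2*(-15))) = -(-360)*(1 - 30) = -(-360)*(-29) = -24*435 = -10440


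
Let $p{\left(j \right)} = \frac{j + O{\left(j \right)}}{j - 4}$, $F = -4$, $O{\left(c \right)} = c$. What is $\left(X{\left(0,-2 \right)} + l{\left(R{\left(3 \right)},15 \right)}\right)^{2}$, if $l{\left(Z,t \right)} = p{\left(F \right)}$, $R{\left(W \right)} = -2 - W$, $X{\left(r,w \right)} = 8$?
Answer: $81$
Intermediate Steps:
$p{\left(j \right)} = \frac{2 j}{-4 + j}$ ($p{\left(j \right)} = \frac{j + j}{j - 4} = \frac{2 j}{-4 + j}$)
$l{\left(Z,t \right)} = 1$ ($l{\left(Z,t \right)} = 2 \left(-4\right) \frac{1}{-4 - 4} = 2 \left(-4\right) \frac{1}{-8} = 2 \left(-4\right) \left(- \frac{1}{8}\right) = 1$)
$\left(X{\left(0,-2 \right)} + l{\left(R{\left(3 \right)},15 \right)}\right)^{2} = \left(8 + 1\right)^{2} = 9^{2} = 81$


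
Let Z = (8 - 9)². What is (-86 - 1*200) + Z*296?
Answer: 10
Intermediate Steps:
Z = 1 (Z = (-1)² = 1)
(-86 - 1*200) + Z*296 = (-86 - 1*200) + 1*296 = (-86 - 200) + 296 = -286 + 296 = 10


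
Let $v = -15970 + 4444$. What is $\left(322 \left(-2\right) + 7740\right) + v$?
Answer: $-4430$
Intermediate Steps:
$v = -11526$
$\left(322 \left(-2\right) + 7740\right) + v = \left(322 \left(-2\right) + 7740\right) - 11526 = \left(-644 + 7740\right) - 11526 = 7096 - 11526 = -4430$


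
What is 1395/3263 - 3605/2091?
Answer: -8846170/6822933 ≈ -1.2965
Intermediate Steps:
1395/3263 - 3605/2091 = -8846170/6822933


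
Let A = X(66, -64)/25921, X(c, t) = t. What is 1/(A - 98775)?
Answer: -25921/2560346839 ≈ -1.0124e-5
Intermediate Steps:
A = -64/25921 ≈ -0.0024690
1/(A - 98775) = 1/(-64/25921 - 98775) = 1/(-2560346839/25921) = -25921/2560346839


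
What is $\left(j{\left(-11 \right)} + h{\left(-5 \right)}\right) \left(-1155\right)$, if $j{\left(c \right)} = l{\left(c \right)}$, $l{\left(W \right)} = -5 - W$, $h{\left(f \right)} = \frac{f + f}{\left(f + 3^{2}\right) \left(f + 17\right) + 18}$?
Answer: $-6755$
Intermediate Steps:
$h{\left(f \right)} = \frac{2 f}{18 + \left(9 + f\right) \left(17 + f\right)}$ ($h{\left(f \right)} = \frac{2 f}{\left(f + 9\right) \left(17 + f\right) + 18} = \frac{2 f}{\left(9 + f\right) \left(17 + f\right) + 18} = \frac{2 f}{18 + \left(9 + f\right) \left(17 + f\right)}$)
$j{\left(c \right)} = -5 - c$
$\left(j{\left(-11 \right)} + h{\left(-5 \right)}\right) \left(-1155\right) = \left(\left(-5 - -11\right) + 2 \left(-5\right) \frac{1}{171 + \left(-5\right)^{2} + 26 \left(-5\right)}\right) \left(-1155\right) = \left(\left(-5 + 11\right) + 2 \left(-5\right) \frac{1}{171 + 25 - 130}\right) \left(-1155\right) = \left(6 + 2 \left(-5\right) \frac{1}{66}\right) \left(-1155\right) = \left(6 - \frac{5}{33}\right) \left(-1155\right) = \frac{193}{33} \left(-1155\right) = -6755$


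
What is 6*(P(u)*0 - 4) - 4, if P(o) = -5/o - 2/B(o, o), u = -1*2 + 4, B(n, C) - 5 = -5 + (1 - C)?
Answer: -28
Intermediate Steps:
B(n, C) = 1 - C (B(n, C) = 5 + (-5 + (1 - C)) = 5 + (-4 - C) = 1 - C)
u = 2 (u = -2 + 4 = 2)
P(o) = -5/o - 2/(1 - o)
6*(P(u)*0 - 4) - 4 = 6*(((5 - 3*2)/(2*(-1 + 2)))*0 - 4) - 4 = 6*(((½)*(5 - 6)/1)*0 - 4) - 4 = 6*(((½)*1*(-1))*0 - 4) - 4 = 6*(-½*0 - 4) - 4 = 6*(0 - 4) - 4 = 6*(-4) - 4 = -24 - 4 = -28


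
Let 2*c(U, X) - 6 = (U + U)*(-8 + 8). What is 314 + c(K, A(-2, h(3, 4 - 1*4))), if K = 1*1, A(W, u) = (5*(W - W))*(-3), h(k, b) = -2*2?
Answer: 317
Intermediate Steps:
h(k, b) = -4
A(W, u) = 0 (A(W, u) = (5*0)*(-3) = 0*(-3) = 0)
K = 1
c(U, X) = 3 (c(U, X) = 3 + ((U + U)*(-8 + 8))/2 = 3 + ((2*U)*0)/2 = 3 + (1/2)*0 = 3 + 0 = 3)
314 + c(K, A(-2, h(3, 4 - 1*4))) = 314 + 3 = 317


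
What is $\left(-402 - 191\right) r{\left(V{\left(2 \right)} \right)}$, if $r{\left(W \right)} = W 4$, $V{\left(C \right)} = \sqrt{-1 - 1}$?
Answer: $- 2372 i \sqrt{2} \approx - 3354.5 i$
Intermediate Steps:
$V{\left(C \right)} = i \sqrt{2}$ ($V{\left(C \right)} = \sqrt{-2} = i \sqrt{2}$)
$r{\left(W \right)} = 4 W$
$\left(-402 - 191\right) r{\left(V{\left(2 \right)} \right)} = \left(-402 - 191\right) 4 i \sqrt{2} = - 593 \cdot 4 i \sqrt{2} = - 2372 i \sqrt{2}$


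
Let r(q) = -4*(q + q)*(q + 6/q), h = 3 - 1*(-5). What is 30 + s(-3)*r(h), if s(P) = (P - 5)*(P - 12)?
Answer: -67170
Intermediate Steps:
s(P) = (-12 + P)*(-5 + P) (s(P) = (-5 + P)*(-12 + P) = (-12 + P)*(-5 + P))
h = 8 (h = 3 + 5 = 8)
r(q) = -8*q*(q + 6/q) (r(q) = -4*2*q*(q + 6/q) = -8*q*(q + 6/q))
30 + s(-3)*r(h) = 30 + (60 + (-3)² - 17*(-3))*(-48 - 8*8²) = 30 + (60 + 9 + 51)*(-48 - 8*64) = 30 + 120*(-48 - 512) = 30 + 120*(-560) = 30 - 67200 = -67170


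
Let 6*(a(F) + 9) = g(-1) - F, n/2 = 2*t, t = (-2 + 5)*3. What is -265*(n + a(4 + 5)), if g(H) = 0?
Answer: -13515/2 ≈ -6757.5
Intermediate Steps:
t = 9 (t = 3*3 = 9)
n = 36 (n = 2*(2*9) = 2*18 = 36)
a(F) = -9 - F/6 (a(F) = -9 + (0 - F)/6 = -9 + (-F)/6 = -9 - F/6)
-265*(n + a(4 + 5)) = -265*(36 + (-9 - (4 + 5)/6)) = -265*(36 + (-9 - ⅙*9)) = -265*(36 + (-9 - 3/2)) = -265*(36 - 21/2) = -265*51/2 = -13515/2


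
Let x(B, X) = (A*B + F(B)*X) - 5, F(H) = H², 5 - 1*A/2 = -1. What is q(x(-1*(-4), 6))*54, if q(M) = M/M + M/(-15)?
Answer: -2232/5 ≈ -446.40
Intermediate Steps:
A = 12 (A = 10 - 2*(-1) = 10 + 2 = 12)
x(B, X) = -5 + 12*B + X*B² (x(B, X) = (12*B + B²*X) - 5 = (12*B + X*B²) - 5 = -5 + 12*B + X*B²)
q(M) = 1 - M/15 (q(M) = 1 + M*(-1/15) = 1 - M/15)
q(x(-1*(-4), 6))*54 = (1 - (-5 + 12*(-1*(-4)) + 6*(-1*(-4))²)/15)*54 = (1 - (-5 + 12*4 + 6*4²)/15)*54 = (1 - (-5 + 48 + 6*16)/15)*54 = (1 - (-5 + 48 + 96)/15)*54 = (1 - 1/15*139)*54 = (1 - 139/15)*54 = -124/15*54 = -2232/5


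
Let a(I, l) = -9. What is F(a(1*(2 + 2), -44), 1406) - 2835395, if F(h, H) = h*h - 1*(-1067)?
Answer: -2834247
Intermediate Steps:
F(h, H) = 1067 + h² (F(h, H) = h² + 1067 = 1067 + h²)
F(a(1*(2 + 2), -44), 1406) - 2835395 = (1067 + (-9)²) - 2835395 = (1067 + 81) - 2835395 = 1148 - 2835395 = -2834247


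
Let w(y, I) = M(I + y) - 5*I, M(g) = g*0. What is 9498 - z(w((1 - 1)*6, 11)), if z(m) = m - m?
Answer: 9498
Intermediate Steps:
M(g) = 0
w(y, I) = -5*I (w(y, I) = 0 - 5*I = -5*I)
z(m) = 0
9498 - z(w((1 - 1)*6, 11)) = 9498 - 1*0 = 9498 + 0 = 9498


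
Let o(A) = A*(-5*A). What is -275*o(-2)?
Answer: 5500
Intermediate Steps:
o(A) = -5*A**2
-275*o(-2) = -(-1375)*(-2)**2 = -(-1375)*4 = -275*(-20) = 5500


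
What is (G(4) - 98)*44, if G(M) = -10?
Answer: -4752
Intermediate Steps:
(G(4) - 98)*44 = (-10 - 98)*44 = -108*44 = -4752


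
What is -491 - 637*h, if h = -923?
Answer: 587460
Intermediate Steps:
-491 - 637*h = -491 - 637*(-923) = -491 + 587951 = 587460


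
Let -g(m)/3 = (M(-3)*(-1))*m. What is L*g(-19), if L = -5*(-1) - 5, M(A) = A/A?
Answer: 0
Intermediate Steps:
M(A) = 1
g(m) = 3*m (g(m) = -3*1*(-1)*m = -(-3)*m = 3*m)
L = 0 (L = 5 - 5 = 0)
L*g(-19) = 0*(3*(-19)) = 0*(-57) = 0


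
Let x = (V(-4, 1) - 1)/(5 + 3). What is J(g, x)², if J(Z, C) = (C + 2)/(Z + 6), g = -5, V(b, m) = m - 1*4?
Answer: 9/4 ≈ 2.2500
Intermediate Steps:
V(b, m) = -4 + m (V(b, m) = m - 4 = -4 + m)
x = -½ (x = ((-4 + 1) - 1)/(5 + 3) = (-3 - 1)/8 = -4*⅛ = -½ ≈ -0.50000)
J(Z, C) = (2 + C)/(6 + Z)
J(g, x)² = ((2 - ½)/(6 - 5))² = ((3/2)/1)² = (1*(3/2))² = (3/2)² = 9/4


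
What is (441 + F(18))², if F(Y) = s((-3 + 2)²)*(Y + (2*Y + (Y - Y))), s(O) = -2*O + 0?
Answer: 110889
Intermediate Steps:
s(O) = -2*O
F(Y) = -6*Y (F(Y) = (-2*(-3 + 2)²)*(Y + (2*Y + (Y - Y))) = (-2*(-1)²)*(Y + (2*Y + 0)) = (-2*1)*(Y + 2*Y) = -6*Y)
(441 + F(18))² = (441 - 6*18)² = (441 - 108)² = 333² = 110889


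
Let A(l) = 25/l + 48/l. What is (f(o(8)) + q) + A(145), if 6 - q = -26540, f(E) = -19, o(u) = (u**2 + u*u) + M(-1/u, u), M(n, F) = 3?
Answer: 3846488/145 ≈ 26528.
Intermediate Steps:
o(u) = 3 + 2*u**2 (o(u) = (u**2 + u*u) + 3 = (u**2 + u**2) + 3 = 2*u**2 + 3 = 3 + 2*u**2)
A(l) = 73/l
q = 26546 (q = 6 - 1*(-26540) = 6 + 26540 = 26546)
(f(o(8)) + q) + A(145) = (-19 + 26546) + 73/145 = 26527 + 73*(1/145) = 26527 + 73/145 = 3846488/145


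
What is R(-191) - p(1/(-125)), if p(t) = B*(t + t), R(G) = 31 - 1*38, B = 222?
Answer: -431/125 ≈ -3.4480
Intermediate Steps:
R(G) = -7 (R(G) = 31 - 38 = -7)
p(t) = 444*t (p(t) = 222*(t + t) = 222*(2*t) = 444*t)
R(-191) - p(1/(-125)) = -7 - 444/(-125) = -7 - 444*(-1)/125 = -7 - 1*(-444/125) = -7 + 444/125 = -431/125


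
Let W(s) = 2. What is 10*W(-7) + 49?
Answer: 69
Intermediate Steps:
10*W(-7) + 49 = 10*2 + 49 = 20 + 49 = 69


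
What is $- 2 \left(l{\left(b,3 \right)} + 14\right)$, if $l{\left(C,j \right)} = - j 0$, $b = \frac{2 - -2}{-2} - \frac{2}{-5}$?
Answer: $-28$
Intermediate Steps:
$b = - \frac{8}{5}$ ($b = \left(2 + 2\right) \left(- \frac{1}{2}\right) - - \frac{2}{5} = 4 \left(- \frac{1}{2}\right) + \frac{2}{5} = -2 + \frac{2}{5} = - \frac{8}{5} \approx -1.6$)
$l{\left(C,j \right)} = 0$ ($l{\left(C,j \right)} = \left(-1\right) 0 = 0$)
$- 2 \left(l{\left(b,3 \right)} + 14\right) = - 2 \left(0 + 14\right) = \left(-2\right) 14 = -28$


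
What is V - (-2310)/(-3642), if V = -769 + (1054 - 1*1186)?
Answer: -547292/607 ≈ -901.63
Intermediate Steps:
V = -901 (V = -769 + (1054 - 1186) = -769 - 132 = -901)
V - (-2310)/(-3642) = -901 - (-2310)/(-3642) = -901 - (-2310)*(-1)/3642 = -901 - 1*385/607 = -901 - 385/607 = -547292/607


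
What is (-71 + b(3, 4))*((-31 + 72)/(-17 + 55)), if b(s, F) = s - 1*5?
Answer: -2993/38 ≈ -78.763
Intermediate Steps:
b(s, F) = -5 + s (b(s, F) = s - 5 = -5 + s)
(-71 + b(3, 4))*((-31 + 72)/(-17 + 55)) = (-71 + (-5 + 3))*((-31 + 72)/(-17 + 55)) = (-71 - 2)*(41/38) = -2993/38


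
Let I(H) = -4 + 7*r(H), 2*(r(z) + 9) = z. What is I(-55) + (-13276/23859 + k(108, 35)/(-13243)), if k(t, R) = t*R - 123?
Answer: -164511831365/631929474 ≈ -260.33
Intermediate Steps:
k(t, R) = -123 + R*t (k(t, R) = R*t - 123 = -123 + R*t)
r(z) = -9 + z/2
I(H) = -67 + 7*H/2 (I(H) = -4 + 7*(-9 + H/2) = -4 + (-63 + 7*H/2) = -67 + 7*H/2)
I(-55) + (-13276/23859 + k(108, 35)/(-13243)) = (-67 + (7/2)*(-55)) + (-13276/23859 + (-123 + 35*108)/(-13243)) = (-67 - 385/2) + (-13276*1/23859 + (-123 + 3780)*(-1/13243)) = -519/2 + (-13276/23859 + 3657*(-1/13243)) = -519/2 + (-13276/23859 - 3657/13243) = -519/2 - 263066431/315964737 = -164511831365/631929474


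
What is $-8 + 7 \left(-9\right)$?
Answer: $-71$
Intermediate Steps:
$-8 + 7 \left(-9\right) = -8 - 63 = -71$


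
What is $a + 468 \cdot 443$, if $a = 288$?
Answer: $207612$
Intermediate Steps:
$a + 468 \cdot 443 = 288 + 468 \cdot 443 = 288 + 207324 = 207612$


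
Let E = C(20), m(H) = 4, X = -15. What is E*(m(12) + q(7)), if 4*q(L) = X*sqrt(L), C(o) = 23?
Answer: 92 - 345*sqrt(7)/4 ≈ -136.20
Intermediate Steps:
q(L) = -15*sqrt(L)/4 (q(L) = (-15*sqrt(L))/4 = -15*sqrt(L)/4)
E = 23
E*(m(12) + q(7)) = 23*(4 - 15*sqrt(7)/4) = 92 - 345*sqrt(7)/4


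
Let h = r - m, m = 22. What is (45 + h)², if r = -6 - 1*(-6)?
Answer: 529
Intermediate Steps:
r = 0 (r = -6 + 6 = 0)
h = -22 (h = 0 - 1*22 = 0 - 22 = -22)
(45 + h)² = (45 - 22)² = 23² = 529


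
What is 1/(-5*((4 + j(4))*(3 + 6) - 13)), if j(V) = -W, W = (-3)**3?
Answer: -1/1330 ≈ -0.00075188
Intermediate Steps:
W = -27
j(V) = 27 (j(V) = -1*(-27) = 27)
1/(-5*((4 + j(4))*(3 + 6) - 13)) = 1/(-5*((4 + 27)*(3 + 6) - 13)) = 1/(-5*(31*9 - 13)) = 1/(-5*(279 - 13)) = 1/(-5*266) = 1/(-1330) = -1/1330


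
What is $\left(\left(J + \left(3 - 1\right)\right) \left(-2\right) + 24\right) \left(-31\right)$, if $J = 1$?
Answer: $-558$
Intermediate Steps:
$\left(\left(J + \left(3 - 1\right)\right) \left(-2\right) + 24\right) \left(-31\right) = \left(\left(1 + \left(3 - 1\right)\right) \left(-2\right) + 24\right) \left(-31\right) = \left(\left(1 + 2\right) \left(-2\right) + 24\right) \left(-31\right) = \left(3 \left(-2\right) + 24\right) \left(-31\right) = \left(-6 + 24\right) \left(-31\right) = 18 \left(-31\right) = -558$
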